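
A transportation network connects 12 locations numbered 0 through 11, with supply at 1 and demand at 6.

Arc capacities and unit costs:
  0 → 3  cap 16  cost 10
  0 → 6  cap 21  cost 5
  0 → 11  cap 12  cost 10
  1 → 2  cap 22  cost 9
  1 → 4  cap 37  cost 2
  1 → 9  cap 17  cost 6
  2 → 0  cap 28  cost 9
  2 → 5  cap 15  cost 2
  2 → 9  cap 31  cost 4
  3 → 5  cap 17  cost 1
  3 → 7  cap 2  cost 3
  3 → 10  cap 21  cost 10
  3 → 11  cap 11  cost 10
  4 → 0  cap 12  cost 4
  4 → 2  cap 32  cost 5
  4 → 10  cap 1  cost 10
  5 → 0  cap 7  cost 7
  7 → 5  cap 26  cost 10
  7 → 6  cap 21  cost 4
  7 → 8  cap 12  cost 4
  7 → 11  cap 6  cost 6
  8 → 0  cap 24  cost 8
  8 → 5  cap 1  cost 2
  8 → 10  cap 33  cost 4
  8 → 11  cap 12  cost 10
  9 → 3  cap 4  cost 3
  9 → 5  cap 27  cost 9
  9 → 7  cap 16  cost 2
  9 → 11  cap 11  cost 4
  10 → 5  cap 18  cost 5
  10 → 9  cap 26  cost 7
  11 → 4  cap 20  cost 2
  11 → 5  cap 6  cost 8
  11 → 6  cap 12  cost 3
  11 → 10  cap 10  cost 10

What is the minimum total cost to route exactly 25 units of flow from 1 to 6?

shortest-cost path #1: 1→4→0→6 push 12 @ unit cost 11 (adds 132)
shortest-cost path #2: 1→9→7→6 push 13 @ unit cost 12 (adds 156)
total cost = 288

Minimum cost for 25 units: 288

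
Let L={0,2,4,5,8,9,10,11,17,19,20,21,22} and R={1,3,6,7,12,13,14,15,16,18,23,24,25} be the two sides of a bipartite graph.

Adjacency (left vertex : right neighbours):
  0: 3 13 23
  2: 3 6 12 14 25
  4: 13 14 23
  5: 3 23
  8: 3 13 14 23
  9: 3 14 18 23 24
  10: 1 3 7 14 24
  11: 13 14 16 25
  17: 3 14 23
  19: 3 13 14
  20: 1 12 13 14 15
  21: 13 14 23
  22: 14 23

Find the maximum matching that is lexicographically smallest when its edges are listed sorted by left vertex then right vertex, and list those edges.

|M| = 9 (so the lex-smallest maximum matching has 9 edges)
process left vertices in ascending order; for each, take the smallest-labelled available neighbour that still permits 9 edges overall, or leave it unmatched if none does
lex-smallest matching: {0-3, 2-6, 4-13, 5-23, 8-14, 9-18, 10-1, 11-16, 20-12}

Lex-smallest maximum matching: {(0,3), (2,6), (4,13), (5,23), (8,14), (9,18), (10,1), (11,16), (20,12)}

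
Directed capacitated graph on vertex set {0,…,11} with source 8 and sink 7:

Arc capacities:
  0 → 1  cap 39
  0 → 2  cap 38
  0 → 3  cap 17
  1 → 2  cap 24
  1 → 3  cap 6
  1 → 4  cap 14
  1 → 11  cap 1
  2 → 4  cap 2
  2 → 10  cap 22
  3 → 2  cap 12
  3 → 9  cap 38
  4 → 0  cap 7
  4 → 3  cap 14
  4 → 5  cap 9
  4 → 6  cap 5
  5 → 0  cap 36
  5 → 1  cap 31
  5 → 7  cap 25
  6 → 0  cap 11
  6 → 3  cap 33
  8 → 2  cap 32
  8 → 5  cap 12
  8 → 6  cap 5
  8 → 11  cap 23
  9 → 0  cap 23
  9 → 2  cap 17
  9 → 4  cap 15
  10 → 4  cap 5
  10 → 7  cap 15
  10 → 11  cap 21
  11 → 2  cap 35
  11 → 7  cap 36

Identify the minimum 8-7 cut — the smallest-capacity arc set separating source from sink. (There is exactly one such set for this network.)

Min-cut arcs: {(2,4), (2,10), (8,5), (8,6), (8,11)} (total capacity 64)

augment #1: 8→5→7 push 12
augment #2: 8→11→7 push 23
augment #3: 8→2→10→7 push 15
augment #4: 8→2→4→5→7 push 2
augment #5: 8→2→10→11→7 push 7
augment #6: 8→6→0→1→11→7 push 1
augment #7: 8→6→0→1→4→5→7 push 4
max flow = 64; residual-reachable set from 8 gives S-side
cut edges (S→T): {(2,4), (2,10), (8,5), (8,6), (8,11)} total cap 64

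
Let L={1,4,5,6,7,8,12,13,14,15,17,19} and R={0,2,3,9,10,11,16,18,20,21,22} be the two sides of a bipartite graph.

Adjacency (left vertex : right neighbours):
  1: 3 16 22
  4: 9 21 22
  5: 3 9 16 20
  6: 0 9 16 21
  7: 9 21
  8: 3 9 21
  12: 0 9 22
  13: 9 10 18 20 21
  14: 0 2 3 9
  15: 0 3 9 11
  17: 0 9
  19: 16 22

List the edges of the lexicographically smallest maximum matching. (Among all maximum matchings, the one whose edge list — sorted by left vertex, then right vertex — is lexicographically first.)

Lex-smallest maximum matching: {(1,3), (4,9), (5,20), (6,0), (7,21), (12,22), (13,10), (14,2), (15,11), (19,16)}

|M| = 10 (so the lex-smallest maximum matching has 10 edges)
process left vertices in ascending order; for each, take the smallest-labelled available neighbour that still permits 10 edges overall, or leave it unmatched if none does
lex-smallest matching: {1-3, 4-9, 5-20, 6-0, 7-21, 12-22, 13-10, 14-2, 15-11, 19-16}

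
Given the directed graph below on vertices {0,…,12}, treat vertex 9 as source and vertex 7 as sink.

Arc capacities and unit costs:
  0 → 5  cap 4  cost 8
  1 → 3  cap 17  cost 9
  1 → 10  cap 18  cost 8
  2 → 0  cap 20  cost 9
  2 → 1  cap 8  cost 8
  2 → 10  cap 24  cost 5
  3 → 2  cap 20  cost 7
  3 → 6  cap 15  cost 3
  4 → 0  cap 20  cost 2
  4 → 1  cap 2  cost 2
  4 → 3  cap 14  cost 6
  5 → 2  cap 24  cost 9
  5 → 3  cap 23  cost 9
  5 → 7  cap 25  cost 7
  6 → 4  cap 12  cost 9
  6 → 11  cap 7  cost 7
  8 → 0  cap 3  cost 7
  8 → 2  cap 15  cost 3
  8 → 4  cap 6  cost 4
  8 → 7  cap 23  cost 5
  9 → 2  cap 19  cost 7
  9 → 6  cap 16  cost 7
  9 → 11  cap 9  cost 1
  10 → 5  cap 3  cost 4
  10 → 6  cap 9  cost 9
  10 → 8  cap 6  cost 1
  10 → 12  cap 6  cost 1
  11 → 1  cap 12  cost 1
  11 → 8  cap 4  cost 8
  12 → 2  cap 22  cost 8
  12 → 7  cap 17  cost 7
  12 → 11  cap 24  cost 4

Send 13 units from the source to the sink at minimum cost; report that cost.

Minimum cost for 13 units: 214

shortest-cost path #1: 9→11→8→7 push 4 @ unit cost 14 (adds 56)
shortest-cost path #2: 9→11→1→10→8→7 push 5 @ unit cost 16 (adds 80)
shortest-cost path #3: 9→2→10→8→7 push 1 @ unit cost 18 (adds 18)
shortest-cost path #4: 9→2→10→12→7 push 3 @ unit cost 20 (adds 60)
total cost = 214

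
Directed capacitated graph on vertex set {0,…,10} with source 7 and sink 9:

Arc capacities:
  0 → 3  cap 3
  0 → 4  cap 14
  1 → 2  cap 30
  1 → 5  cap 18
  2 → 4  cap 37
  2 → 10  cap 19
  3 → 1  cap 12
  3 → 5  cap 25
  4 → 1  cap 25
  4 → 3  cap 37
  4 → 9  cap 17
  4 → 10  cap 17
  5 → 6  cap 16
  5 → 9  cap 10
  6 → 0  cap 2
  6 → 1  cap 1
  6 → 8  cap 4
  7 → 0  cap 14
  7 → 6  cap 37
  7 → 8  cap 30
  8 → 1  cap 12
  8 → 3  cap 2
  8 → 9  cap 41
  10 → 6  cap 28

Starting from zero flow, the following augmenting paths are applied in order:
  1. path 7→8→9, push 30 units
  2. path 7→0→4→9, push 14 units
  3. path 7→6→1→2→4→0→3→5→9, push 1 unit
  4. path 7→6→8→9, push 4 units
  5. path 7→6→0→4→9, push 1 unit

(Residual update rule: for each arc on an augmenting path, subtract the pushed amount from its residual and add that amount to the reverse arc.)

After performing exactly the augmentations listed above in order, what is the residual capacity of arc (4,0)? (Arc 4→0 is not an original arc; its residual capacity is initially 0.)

Residual capacity of (4,0): 14

after path 1 (7→8→9, push 30): res(4,0)=0
after path 2 (7→0→4→9, push 14): res(4,0)=14
after path 3 (7→6→1→2→4→0→3→5→9, push 1): res(4,0)=13
after path 4 (7→6→8→9, push 4): res(4,0)=13
after path 5 (7→6→0→4→9, push 1): res(4,0)=14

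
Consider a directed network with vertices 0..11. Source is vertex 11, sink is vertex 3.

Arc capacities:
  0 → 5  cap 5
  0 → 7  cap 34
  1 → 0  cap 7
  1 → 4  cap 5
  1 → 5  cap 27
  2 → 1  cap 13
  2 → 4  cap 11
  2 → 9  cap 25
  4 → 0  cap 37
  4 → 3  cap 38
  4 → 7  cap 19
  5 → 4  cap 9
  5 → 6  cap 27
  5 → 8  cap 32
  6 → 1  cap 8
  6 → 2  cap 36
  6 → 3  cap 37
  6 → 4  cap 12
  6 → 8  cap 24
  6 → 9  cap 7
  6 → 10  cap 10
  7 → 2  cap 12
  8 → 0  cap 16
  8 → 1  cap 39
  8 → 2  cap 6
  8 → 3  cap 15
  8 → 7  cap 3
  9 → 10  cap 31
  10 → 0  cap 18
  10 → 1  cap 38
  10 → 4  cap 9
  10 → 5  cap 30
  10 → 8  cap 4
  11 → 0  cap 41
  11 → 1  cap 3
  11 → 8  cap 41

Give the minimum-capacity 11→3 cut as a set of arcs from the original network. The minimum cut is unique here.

Min-cut arcs: {(0,5), (7,2), (11,1), (11,8)} (total capacity 61)

augment #1: 11→8→3 push 15
augment #2: 11→1→4→3 push 3
augment #3: 11→0→5→4→3 push 5
augment #4: 11→8→1→4→3 push 2
augment #5: 11→8→2→4→3 push 6
augment #6: 11→0→7→2→4→3 push 5
augment #7: 11→8→1→5→4→3 push 4
augment #8: 11→8→1→5→6→3 push 14
augment #9: 11→0→7→2→1→5→6→3 push 7
max flow = 61; residual-reachable set from 11 gives S-side
cut edges (S→T): {(0,5), (7,2), (11,1), (11,8)} total cap 61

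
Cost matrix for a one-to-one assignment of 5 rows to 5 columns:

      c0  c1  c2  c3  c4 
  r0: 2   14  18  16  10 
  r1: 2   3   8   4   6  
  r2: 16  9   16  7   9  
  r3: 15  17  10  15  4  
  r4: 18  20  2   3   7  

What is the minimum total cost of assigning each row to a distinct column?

optimal assignment: row0→col0 (cost 2), row1→col1 (cost 3), row2→col3 (cost 7), row3→col4 (cost 4), row4→col2 (cost 2)
total = 2 + 3 + 7 + 4 + 2 = 18

Minimum assignment cost: 18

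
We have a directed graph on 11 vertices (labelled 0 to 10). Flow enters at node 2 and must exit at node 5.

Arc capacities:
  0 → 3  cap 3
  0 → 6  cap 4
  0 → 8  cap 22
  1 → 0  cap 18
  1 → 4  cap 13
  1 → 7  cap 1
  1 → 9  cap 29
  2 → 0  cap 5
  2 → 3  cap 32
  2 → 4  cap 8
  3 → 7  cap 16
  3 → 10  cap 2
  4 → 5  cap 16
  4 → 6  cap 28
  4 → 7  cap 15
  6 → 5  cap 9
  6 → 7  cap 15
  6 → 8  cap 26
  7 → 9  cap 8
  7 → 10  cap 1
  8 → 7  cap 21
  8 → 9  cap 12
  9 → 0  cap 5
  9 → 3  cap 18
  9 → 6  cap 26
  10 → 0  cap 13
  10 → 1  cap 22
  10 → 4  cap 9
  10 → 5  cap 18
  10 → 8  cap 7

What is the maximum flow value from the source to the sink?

augment #1: 2→4→5 bottleneck 8, total now 8
augment #2: 2→0→6→5 bottleneck 4, total now 12
augment #3: 2→3→10→5 bottleneck 2, total now 14
augment #4: 2→3→7→10→5 bottleneck 1, total now 15
augment #5: 2→0→8→9→6→5 bottleneck 1, total now 16
augment #6: 2→3→7→9→6→5 bottleneck 4, total now 20

Maximum flow value: 20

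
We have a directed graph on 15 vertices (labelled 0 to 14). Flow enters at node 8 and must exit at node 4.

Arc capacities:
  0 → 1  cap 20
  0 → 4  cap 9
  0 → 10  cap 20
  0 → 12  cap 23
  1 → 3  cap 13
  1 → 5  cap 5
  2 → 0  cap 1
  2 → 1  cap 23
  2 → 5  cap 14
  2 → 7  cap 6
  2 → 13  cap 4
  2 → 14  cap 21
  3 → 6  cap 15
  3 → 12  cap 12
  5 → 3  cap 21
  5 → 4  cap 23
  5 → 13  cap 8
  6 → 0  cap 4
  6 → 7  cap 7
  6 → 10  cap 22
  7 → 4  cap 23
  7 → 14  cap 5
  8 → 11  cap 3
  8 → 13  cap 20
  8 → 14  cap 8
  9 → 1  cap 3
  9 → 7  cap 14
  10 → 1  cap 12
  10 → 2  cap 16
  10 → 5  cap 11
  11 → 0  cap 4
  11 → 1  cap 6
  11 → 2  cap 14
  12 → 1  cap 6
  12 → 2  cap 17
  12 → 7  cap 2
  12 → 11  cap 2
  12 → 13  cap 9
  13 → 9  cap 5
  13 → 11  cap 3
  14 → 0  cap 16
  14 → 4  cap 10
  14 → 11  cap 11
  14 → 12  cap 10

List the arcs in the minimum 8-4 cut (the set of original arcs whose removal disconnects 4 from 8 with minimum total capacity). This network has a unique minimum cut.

Min-cut arcs: {(8,11), (8,14), (13,9), (13,11)} (total capacity 19)

augment #1: 8→14→4 push 8
augment #2: 8→11→0→4 push 3
augment #3: 8→13→9→7→4 push 5
augment #4: 8→13→11→0→4 push 1
augment #5: 8→13→11→1→5→4 push 2
max flow = 19; residual-reachable set from 8 gives S-side
cut edges (S→T): {(8,11), (8,14), (13,9), (13,11)} total cap 19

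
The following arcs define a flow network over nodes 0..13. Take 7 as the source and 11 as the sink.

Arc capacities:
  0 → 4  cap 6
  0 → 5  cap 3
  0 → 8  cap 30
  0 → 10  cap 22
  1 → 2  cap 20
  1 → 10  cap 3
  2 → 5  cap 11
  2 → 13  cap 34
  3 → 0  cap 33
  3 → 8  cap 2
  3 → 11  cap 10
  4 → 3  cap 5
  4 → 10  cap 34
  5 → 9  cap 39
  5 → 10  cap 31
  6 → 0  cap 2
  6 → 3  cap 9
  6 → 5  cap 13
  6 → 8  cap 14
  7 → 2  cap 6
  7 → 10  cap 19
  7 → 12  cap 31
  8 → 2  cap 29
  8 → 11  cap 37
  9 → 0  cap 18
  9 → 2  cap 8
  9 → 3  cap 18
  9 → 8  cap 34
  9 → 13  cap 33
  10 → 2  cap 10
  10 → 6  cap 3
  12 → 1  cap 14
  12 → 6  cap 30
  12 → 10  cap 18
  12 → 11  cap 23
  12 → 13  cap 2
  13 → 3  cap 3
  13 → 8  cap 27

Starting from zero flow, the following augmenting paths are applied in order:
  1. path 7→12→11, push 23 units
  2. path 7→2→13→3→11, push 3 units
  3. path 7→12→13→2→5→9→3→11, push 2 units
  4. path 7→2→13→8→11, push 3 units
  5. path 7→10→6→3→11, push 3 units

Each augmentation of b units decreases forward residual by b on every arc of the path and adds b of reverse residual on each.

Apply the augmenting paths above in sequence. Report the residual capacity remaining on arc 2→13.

Residual capacity of (2,13): 30

after path 1 (7→12→11, push 23): res(2,13)=34
after path 2 (7→2→13→3→11, push 3): res(2,13)=31
after path 3 (7→12→13→2→5→9→3→11, push 2): res(2,13)=33
after path 4 (7→2→13→8→11, push 3): res(2,13)=30
after path 5 (7→10→6→3→11, push 3): res(2,13)=30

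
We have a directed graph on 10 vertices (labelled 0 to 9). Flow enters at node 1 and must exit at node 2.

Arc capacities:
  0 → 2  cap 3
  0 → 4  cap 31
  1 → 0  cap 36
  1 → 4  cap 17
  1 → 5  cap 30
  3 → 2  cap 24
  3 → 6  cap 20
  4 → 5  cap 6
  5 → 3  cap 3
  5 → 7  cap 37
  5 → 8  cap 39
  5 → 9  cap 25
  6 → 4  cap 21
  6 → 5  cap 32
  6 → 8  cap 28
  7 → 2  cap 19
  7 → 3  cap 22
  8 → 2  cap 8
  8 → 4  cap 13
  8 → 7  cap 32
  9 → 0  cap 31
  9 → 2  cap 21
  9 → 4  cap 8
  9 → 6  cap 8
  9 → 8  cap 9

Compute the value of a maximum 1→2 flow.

Maximum flow value: 39

augment #1: 1→0→2 bottleneck 3, total now 3
augment #2: 1→5→3→2 bottleneck 3, total now 6
augment #3: 1→5→7→2 bottleneck 19, total now 25
augment #4: 1→5→8→2 bottleneck 8, total now 33
augment #5: 1→4→5→9→2 bottleneck 6, total now 39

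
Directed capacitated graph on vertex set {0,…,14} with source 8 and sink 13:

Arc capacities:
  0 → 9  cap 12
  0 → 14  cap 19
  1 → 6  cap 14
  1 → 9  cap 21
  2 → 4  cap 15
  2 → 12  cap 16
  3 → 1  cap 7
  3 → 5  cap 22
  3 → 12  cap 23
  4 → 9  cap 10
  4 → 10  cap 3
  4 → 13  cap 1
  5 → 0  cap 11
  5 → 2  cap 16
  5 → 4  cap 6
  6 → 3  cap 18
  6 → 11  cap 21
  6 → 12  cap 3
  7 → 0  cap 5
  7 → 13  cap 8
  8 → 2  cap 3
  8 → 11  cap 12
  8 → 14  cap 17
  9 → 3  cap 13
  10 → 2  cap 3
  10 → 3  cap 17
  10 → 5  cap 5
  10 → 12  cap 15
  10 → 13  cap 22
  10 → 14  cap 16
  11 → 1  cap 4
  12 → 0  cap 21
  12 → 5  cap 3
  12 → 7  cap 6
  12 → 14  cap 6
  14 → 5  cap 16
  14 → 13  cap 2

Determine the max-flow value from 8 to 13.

augment #1: 8→14→13 bottleneck 2, total now 2
augment #2: 8→2→4→13 bottleneck 1, total now 3
augment #3: 8→2→4→10→13 bottleneck 2, total now 5
augment #4: 8→14→5→4→10→13 bottleneck 1, total now 6
augment #5: 8→11→1→6→12→7→13 bottleneck 3, total now 9
augment #6: 8→14→5→2→12→7→13 bottleneck 3, total now 12

Maximum flow value: 12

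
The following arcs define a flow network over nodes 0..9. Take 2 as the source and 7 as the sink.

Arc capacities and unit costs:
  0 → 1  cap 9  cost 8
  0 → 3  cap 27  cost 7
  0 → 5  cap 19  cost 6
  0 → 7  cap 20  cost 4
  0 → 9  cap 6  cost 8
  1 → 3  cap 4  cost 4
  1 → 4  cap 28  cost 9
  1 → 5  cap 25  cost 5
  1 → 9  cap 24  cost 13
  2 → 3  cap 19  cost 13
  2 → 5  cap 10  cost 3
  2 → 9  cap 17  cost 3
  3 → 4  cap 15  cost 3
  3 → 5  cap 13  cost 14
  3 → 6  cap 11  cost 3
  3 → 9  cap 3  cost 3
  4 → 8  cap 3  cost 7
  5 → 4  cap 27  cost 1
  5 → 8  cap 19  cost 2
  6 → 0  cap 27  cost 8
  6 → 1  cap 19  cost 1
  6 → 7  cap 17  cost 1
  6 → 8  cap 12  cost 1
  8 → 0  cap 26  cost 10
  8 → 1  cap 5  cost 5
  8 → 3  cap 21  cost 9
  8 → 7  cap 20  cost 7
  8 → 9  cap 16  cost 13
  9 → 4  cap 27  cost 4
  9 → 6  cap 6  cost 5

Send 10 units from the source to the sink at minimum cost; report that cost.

Minimum cost for 10 units: 102

shortest-cost path #1: 2→9→6→7 push 6 @ unit cost 9 (adds 54)
shortest-cost path #2: 2→5→8→7 push 4 @ unit cost 12 (adds 48)
total cost = 102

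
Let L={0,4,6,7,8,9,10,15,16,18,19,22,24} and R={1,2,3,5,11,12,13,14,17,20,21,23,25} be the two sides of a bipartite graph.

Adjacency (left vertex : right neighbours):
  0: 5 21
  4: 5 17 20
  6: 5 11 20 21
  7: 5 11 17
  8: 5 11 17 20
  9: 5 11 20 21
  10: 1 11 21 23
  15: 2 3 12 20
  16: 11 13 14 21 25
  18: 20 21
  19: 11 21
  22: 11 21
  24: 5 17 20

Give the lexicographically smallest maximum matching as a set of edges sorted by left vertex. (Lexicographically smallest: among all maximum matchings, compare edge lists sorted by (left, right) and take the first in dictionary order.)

Lex-smallest maximum matching: {(0,5), (4,17), (6,11), (8,20), (9,21), (10,1), (15,2), (16,13)}

|M| = 8 (so the lex-smallest maximum matching has 8 edges)
process left vertices in ascending order; for each, take the smallest-labelled available neighbour that still permits 8 edges overall, or leave it unmatched if none does
lex-smallest matching: {0-5, 4-17, 6-11, 8-20, 9-21, 10-1, 15-2, 16-13}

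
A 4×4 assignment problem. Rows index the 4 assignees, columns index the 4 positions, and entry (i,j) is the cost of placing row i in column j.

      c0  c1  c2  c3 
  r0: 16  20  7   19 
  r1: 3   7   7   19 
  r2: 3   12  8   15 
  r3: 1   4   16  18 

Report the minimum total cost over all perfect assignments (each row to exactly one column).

optimal assignment: row0→col2 (cost 7), row1→col0 (cost 3), row2→col3 (cost 15), row3→col1 (cost 4)
total = 7 + 3 + 15 + 4 = 29

Minimum assignment cost: 29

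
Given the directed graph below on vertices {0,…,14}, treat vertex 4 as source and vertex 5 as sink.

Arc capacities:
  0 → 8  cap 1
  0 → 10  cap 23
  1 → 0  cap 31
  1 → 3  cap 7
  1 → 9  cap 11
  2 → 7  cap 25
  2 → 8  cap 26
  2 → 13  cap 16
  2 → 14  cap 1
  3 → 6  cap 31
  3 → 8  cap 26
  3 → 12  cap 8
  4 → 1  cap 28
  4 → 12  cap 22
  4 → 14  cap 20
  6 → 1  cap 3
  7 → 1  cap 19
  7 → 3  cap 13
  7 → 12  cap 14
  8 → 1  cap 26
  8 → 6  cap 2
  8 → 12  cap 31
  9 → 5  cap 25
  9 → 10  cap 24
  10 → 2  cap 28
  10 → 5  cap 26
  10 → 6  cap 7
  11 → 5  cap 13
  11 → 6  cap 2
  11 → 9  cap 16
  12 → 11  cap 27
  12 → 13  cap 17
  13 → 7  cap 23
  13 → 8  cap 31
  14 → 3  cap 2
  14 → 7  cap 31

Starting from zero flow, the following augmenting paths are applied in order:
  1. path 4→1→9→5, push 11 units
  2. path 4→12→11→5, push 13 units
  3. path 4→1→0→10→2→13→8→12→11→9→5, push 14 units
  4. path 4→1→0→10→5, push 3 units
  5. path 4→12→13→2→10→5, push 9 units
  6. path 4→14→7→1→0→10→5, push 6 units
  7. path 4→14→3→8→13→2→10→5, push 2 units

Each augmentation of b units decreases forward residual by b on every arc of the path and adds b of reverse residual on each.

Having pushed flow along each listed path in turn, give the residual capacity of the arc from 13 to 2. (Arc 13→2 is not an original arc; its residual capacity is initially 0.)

Residual capacity of (13,2): 3

after path 1 (4→1→9→5, push 11): res(13,2)=0
after path 2 (4→12→11→5, push 13): res(13,2)=0
after path 3 (4→1→0→10→2→13→8→12→11→9→5, push 14): res(13,2)=14
after path 4 (4→1→0→10→5, push 3): res(13,2)=14
after path 5 (4→12→13→2→10→5, push 9): res(13,2)=5
after path 6 (4→14→7→1→0→10→5, push 6): res(13,2)=5
after path 7 (4→14→3→8→13→2→10→5, push 2): res(13,2)=3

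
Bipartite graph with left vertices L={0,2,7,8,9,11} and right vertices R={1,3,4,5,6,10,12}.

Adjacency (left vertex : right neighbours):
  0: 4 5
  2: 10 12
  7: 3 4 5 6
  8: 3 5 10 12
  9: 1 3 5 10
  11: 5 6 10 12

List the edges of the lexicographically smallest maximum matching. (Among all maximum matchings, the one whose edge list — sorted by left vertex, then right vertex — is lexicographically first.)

|M| = 6 (so the lex-smallest maximum matching has 6 edges)
process left vertices in ascending order; for each, take the smallest-labelled available neighbour that still permits 6 edges overall, or leave it unmatched if none does
lex-smallest matching: {0-4, 2-10, 7-3, 8-5, 9-1, 11-6}

Lex-smallest maximum matching: {(0,4), (2,10), (7,3), (8,5), (9,1), (11,6)}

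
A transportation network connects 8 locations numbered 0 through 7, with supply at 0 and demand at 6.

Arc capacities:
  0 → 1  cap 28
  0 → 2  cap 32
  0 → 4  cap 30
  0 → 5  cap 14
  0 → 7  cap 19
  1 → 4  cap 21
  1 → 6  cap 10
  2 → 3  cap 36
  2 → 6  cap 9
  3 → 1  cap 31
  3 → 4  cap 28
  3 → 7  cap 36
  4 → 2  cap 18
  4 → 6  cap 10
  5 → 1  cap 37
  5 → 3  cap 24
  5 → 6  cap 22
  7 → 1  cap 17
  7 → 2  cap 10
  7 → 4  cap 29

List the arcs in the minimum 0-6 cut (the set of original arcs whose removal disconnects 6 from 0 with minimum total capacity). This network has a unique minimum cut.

Min-cut arcs: {(0,5), (1,6), (2,6), (4,6)} (total capacity 43)

augment #1: 0→1→6 push 10
augment #2: 0→2→6 push 9
augment #3: 0→4→6 push 10
augment #4: 0→5→6 push 14
max flow = 43; residual-reachable set from 0 gives S-side
cut edges (S→T): {(0,5), (1,6), (2,6), (4,6)} total cap 43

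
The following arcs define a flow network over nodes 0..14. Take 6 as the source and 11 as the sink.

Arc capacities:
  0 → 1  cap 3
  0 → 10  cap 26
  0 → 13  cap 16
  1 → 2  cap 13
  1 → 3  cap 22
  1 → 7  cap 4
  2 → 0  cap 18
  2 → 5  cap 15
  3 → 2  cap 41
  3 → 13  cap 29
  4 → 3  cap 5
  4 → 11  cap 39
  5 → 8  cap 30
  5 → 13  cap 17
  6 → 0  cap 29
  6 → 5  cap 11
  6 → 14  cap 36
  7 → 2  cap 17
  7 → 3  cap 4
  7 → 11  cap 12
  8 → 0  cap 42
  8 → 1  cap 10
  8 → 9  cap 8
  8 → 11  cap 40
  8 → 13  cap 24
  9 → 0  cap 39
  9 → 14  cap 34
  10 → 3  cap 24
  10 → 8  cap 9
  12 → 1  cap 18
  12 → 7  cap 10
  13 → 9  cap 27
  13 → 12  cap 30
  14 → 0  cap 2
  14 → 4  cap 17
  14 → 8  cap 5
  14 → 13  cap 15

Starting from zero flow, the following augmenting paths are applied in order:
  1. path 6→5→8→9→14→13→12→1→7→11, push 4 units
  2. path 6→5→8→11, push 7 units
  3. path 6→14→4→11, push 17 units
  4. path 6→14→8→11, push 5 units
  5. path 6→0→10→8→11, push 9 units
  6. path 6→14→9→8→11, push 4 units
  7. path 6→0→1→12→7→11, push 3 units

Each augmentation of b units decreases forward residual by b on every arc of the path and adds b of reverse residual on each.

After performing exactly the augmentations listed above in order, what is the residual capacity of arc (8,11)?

after path 1 (6→5→8→9→14→13→12→1→7→11, push 4): res(8,11)=40
after path 2 (6→5→8→11, push 7): res(8,11)=33
after path 3 (6→14→4→11, push 17): res(8,11)=33
after path 4 (6→14→8→11, push 5): res(8,11)=28
after path 5 (6→0→10→8→11, push 9): res(8,11)=19
after path 6 (6→14→9→8→11, push 4): res(8,11)=15
after path 7 (6→0→1→12→7→11, push 3): res(8,11)=15

Residual capacity of (8,11): 15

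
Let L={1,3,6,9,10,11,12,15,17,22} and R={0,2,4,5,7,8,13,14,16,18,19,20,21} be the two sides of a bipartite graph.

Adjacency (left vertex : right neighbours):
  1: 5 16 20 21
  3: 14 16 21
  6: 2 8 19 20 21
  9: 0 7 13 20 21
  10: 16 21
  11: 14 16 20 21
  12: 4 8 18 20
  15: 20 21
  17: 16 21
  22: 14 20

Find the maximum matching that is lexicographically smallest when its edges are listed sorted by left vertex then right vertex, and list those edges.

Lex-smallest maximum matching: {(1,5), (3,14), (6,2), (9,0), (10,16), (11,20), (12,4), (15,21)}

|M| = 8 (so the lex-smallest maximum matching has 8 edges)
process left vertices in ascending order; for each, take the smallest-labelled available neighbour that still permits 8 edges overall, or leave it unmatched if none does
lex-smallest matching: {1-5, 3-14, 6-2, 9-0, 10-16, 11-20, 12-4, 15-21}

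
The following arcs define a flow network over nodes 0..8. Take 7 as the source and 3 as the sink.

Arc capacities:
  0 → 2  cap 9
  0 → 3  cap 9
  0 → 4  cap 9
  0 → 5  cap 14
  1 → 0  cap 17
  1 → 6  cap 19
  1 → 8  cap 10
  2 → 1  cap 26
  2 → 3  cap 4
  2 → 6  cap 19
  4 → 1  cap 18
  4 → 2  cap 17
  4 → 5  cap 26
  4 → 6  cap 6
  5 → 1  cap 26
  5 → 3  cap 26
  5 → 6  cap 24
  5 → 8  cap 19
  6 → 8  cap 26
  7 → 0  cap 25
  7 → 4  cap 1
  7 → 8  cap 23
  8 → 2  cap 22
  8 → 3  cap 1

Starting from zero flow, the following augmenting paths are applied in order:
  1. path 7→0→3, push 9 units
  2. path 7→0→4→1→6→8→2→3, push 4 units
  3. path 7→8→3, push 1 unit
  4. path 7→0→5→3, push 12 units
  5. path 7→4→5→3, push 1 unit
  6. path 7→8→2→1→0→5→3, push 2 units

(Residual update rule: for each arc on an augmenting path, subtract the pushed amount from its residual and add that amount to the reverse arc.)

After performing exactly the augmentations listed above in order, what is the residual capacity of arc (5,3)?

after path 1 (7→0→3, push 9): res(5,3)=26
after path 2 (7→0→4→1→6→8→2→3, push 4): res(5,3)=26
after path 3 (7→8→3, push 1): res(5,3)=26
after path 4 (7→0→5→3, push 12): res(5,3)=14
after path 5 (7→4→5→3, push 1): res(5,3)=13
after path 6 (7→8→2→1→0→5→3, push 2): res(5,3)=11

Residual capacity of (5,3): 11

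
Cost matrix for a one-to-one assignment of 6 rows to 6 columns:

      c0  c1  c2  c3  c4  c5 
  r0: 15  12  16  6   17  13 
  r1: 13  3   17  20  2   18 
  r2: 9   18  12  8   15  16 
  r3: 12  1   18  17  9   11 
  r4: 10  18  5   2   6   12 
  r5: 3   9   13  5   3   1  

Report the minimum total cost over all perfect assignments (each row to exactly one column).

optimal assignment: row0→col3 (cost 6), row1→col4 (cost 2), row2→col0 (cost 9), row3→col1 (cost 1), row4→col2 (cost 5), row5→col5 (cost 1)
total = 6 + 2 + 9 + 1 + 5 + 1 = 24

Minimum assignment cost: 24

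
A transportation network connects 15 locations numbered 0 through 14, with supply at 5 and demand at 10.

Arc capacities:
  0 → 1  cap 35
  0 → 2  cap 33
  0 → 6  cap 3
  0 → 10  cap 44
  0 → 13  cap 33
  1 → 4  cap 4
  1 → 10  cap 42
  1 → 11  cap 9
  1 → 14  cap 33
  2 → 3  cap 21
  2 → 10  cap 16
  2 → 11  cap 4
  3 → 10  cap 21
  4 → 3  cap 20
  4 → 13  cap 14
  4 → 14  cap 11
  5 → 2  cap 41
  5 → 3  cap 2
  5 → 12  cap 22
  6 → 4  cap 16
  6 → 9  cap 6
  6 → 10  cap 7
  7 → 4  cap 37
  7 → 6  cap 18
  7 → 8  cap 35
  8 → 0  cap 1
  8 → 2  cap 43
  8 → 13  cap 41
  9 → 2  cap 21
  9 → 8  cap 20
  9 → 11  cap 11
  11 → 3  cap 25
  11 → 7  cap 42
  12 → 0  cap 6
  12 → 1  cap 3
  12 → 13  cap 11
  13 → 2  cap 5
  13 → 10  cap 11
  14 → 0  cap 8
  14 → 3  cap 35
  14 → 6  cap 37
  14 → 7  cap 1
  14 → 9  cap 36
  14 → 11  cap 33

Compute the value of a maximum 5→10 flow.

Maximum flow value: 61

augment #1: 5→2→10 bottleneck 16, total now 16
augment #2: 5→3→10 bottleneck 2, total now 18
augment #3: 5→2→3→10 bottleneck 19, total now 37
augment #4: 5→12→0→10 bottleneck 6, total now 43
augment #5: 5→12→1→10 bottleneck 3, total now 46
augment #6: 5→12→13→10 bottleneck 11, total now 57
augment #7: 5→2→11→7→6→10 bottleneck 4, total now 61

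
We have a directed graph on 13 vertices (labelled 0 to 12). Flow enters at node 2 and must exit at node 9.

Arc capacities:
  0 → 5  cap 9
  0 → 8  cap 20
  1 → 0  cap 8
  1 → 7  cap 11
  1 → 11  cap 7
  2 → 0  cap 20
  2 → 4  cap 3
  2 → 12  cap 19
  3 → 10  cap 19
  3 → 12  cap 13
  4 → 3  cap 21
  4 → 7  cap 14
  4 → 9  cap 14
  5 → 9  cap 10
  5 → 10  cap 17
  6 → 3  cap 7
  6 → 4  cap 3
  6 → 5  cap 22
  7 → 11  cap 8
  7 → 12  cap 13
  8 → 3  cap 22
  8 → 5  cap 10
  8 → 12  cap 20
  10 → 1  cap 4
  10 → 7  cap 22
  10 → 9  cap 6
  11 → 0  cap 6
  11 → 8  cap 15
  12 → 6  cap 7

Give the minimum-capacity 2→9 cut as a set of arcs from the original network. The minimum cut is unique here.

Min-cut arcs: {(2,4), (5,9), (6,4), (10,9)} (total capacity 22)

augment #1: 2→4→9 push 3
augment #2: 2→0→5→9 push 9
augment #3: 2→0→8→5→9 push 1
augment #4: 2→12→6→4→9 push 3
augment #5: 2→0→8→3→10→9 push 6
max flow = 22; residual-reachable set from 2 gives S-side
cut edges (S→T): {(2,4), (5,9), (6,4), (10,9)} total cap 22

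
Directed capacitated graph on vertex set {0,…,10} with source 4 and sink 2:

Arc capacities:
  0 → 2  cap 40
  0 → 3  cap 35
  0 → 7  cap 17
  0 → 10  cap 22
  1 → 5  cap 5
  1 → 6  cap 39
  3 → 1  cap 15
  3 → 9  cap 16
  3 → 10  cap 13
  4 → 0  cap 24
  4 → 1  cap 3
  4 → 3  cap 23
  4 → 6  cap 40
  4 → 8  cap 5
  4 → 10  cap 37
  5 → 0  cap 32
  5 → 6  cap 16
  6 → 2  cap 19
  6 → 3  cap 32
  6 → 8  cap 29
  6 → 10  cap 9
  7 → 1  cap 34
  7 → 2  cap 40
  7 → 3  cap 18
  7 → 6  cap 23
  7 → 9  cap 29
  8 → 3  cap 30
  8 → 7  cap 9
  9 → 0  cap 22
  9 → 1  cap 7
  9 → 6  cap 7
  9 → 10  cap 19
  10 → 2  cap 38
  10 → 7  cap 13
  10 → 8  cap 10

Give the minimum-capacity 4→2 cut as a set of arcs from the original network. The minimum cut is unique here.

augment #1: 4→0→2 push 24
augment #2: 4→6→2 push 19
augment #3: 4→10→2 push 37
augment #4: 4→3→10→2 push 1
augment #5: 4→8→7→2 push 5
augment #6: 4→1→5→0→2 push 3
augment #7: 4→3→9→0→2 push 13
augment #8: 4→3→10→7→2 push 9
augment #9: 4→6→8→7→2 push 4
augment #10: 4→6→10→7→2 push 4
augment #11: 4→6→3→9→0→7→2 push 3
augment #12: 4→6→3→1→5→0→7→2 push 2
max flow = 124; residual-reachable set from 4 gives S-side
cut edges (S→T): {(1,5), (3,9), (4,0), (6,2), (8,7), (10,2), (10,7)} total cap 124

Min-cut arcs: {(1,5), (3,9), (4,0), (6,2), (8,7), (10,2), (10,7)} (total capacity 124)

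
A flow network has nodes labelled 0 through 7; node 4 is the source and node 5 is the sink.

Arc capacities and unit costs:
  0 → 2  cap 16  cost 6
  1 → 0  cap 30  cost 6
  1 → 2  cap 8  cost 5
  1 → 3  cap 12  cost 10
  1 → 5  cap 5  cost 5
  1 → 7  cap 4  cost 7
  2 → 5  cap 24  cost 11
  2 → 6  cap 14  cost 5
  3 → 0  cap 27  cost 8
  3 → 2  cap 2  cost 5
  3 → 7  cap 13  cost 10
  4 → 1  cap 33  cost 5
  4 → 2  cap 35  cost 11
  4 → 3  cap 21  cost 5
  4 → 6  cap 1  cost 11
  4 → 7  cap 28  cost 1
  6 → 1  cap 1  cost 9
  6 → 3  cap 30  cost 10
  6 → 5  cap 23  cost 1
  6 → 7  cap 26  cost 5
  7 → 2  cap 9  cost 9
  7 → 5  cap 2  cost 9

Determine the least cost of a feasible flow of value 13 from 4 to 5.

shortest-cost path #1: 4→7→5 push 2 @ unit cost 10 (adds 20)
shortest-cost path #2: 4→1→5 push 5 @ unit cost 10 (adds 50)
shortest-cost path #3: 4→6→5 push 1 @ unit cost 12 (adds 12)
shortest-cost path #4: 4→7→2→6→5 push 5 @ unit cost 16 (adds 80)
total cost = 162

Minimum cost for 13 units: 162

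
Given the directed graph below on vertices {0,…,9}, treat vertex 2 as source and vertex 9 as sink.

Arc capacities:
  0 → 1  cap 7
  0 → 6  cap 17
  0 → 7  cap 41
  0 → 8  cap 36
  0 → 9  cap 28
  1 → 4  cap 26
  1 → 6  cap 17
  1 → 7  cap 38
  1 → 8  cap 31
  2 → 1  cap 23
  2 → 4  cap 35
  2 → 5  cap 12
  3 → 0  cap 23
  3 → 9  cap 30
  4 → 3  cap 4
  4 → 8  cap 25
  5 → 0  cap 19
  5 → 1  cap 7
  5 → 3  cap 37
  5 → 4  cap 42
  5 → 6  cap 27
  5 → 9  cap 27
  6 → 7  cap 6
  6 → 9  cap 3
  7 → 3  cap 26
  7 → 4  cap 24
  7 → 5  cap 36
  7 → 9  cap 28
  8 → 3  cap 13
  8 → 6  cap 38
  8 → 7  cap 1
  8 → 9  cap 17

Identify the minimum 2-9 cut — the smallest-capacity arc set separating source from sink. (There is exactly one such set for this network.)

augment #1: 2→5→9 push 12
augment #2: 2→1→6→9 push 3
augment #3: 2→1→7→9 push 20
augment #4: 2→4→3→9 push 4
augment #5: 2→4→8→9 push 17
augment #6: 2→4→8→3→9 push 8
max flow = 64; residual-reachable set from 2 gives S-side
cut edges (S→T): {(2,1), (2,5), (4,3), (4,8)} total cap 64

Min-cut arcs: {(2,1), (2,5), (4,3), (4,8)} (total capacity 64)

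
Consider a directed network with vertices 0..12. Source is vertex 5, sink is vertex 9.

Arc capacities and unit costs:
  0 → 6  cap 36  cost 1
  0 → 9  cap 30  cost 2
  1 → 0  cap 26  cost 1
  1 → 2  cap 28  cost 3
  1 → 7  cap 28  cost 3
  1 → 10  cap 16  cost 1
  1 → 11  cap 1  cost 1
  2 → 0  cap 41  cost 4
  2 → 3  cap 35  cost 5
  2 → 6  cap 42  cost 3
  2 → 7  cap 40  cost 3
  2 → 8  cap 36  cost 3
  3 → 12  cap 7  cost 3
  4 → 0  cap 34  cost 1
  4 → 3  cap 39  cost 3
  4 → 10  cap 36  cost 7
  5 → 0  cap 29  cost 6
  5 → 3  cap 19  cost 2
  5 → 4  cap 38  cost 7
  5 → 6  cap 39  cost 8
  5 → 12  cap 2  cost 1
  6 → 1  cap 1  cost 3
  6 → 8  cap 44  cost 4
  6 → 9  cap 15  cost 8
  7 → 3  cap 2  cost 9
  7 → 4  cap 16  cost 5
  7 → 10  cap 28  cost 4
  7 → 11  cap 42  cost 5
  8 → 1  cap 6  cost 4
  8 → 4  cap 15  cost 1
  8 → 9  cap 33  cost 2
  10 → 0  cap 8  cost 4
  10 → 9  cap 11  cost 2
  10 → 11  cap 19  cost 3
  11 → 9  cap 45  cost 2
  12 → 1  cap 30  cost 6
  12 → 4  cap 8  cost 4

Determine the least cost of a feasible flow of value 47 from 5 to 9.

shortest-cost path #1: 5→0→9 push 29 @ unit cost 8 (adds 232)
shortest-cost path #2: 5→12→4→0→9 push 1 @ unit cost 8 (adds 8)
shortest-cost path #3: 5→12→1→10→9 push 1 @ unit cost 10 (adds 10)
shortest-cost path #4: 5→4→12→1→10→9 push 1 @ unit cost 12 (adds 12)
shortest-cost path #5: 5→6→8→9 push 15 @ unit cost 14 (adds 210)
total cost = 472

Minimum cost for 47 units: 472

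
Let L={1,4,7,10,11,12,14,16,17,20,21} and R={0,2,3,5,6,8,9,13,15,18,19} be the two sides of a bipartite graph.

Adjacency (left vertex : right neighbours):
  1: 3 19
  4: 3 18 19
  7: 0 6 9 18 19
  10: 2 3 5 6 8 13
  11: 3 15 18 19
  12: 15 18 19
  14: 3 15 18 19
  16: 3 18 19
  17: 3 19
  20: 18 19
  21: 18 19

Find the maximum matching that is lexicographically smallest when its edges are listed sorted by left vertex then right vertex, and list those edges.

|M| = 6 (so the lex-smallest maximum matching has 6 edges)
process left vertices in ascending order; for each, take the smallest-labelled available neighbour that still permits 6 edges overall, or leave it unmatched if none does
lex-smallest matching: {1-3, 4-18, 7-0, 10-2, 11-15, 12-19}

Lex-smallest maximum matching: {(1,3), (4,18), (7,0), (10,2), (11,15), (12,19)}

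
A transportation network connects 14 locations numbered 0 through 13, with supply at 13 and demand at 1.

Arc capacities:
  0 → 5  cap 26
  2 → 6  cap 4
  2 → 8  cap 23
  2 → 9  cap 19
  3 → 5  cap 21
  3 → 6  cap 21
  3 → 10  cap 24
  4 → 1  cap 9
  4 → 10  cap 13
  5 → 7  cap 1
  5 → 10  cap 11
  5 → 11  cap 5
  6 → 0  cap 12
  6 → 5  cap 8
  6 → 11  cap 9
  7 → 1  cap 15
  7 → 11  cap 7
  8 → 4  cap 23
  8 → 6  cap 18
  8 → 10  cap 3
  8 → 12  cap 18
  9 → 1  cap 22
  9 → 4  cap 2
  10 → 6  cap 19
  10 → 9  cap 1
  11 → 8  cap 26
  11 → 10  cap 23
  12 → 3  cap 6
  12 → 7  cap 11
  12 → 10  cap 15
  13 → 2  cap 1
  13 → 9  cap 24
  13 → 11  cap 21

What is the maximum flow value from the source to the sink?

augment #1: 13→9→1 bottleneck 22, total now 22
augment #2: 13→9→4→1 bottleneck 2, total now 24
augment #3: 13→2→8→4→1 bottleneck 1, total now 25
augment #4: 13→11→8→4→1 bottleneck 6, total now 31
augment #5: 13→11→8→12→7→1 bottleneck 11, total now 42
augment #6: 13→11→8→6→5→7→1 bottleneck 1, total now 43

Maximum flow value: 43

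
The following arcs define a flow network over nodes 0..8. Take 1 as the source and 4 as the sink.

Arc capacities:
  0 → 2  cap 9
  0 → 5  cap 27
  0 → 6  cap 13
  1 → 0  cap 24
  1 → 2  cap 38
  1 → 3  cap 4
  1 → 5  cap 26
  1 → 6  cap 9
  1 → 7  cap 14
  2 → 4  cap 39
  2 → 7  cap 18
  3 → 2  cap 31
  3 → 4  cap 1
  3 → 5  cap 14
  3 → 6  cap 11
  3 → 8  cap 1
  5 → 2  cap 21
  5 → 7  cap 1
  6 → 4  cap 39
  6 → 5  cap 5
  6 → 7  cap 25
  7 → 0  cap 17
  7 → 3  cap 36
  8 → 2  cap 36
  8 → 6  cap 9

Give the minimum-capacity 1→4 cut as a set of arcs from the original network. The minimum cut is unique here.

Min-cut arcs: {(0,6), (1,6), (2,4), (3,4), (3,6), (3,8)} (total capacity 74)

augment #1: 1→2→4 push 38
augment #2: 1→3→4 push 1
augment #3: 1→6→4 push 9
augment #4: 1→0→2→4 push 1
augment #5: 1→0→6→4 push 13
augment #6: 1→3→6→4 push 3
augment #7: 1→7→3→6→4 push 8
augment #8: 1→7→3→8→6→4 push 1
max flow = 74; residual-reachable set from 1 gives S-side
cut edges (S→T): {(0,6), (1,6), (2,4), (3,4), (3,6), (3,8)} total cap 74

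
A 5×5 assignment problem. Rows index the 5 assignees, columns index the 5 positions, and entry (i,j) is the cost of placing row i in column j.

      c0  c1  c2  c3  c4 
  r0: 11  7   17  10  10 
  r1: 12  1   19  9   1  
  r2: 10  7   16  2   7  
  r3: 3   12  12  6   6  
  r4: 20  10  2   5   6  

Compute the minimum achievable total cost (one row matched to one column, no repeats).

Minimum assignment cost: 15

optimal assignment: row0→col1 (cost 7), row1→col4 (cost 1), row2→col3 (cost 2), row3→col0 (cost 3), row4→col2 (cost 2)
total = 7 + 1 + 2 + 3 + 2 = 15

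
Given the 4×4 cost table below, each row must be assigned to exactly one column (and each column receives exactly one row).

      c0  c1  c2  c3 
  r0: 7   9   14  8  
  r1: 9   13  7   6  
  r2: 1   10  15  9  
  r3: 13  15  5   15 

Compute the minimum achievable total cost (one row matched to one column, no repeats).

Minimum assignment cost: 21

optimal assignment: row0→col1 (cost 9), row1→col3 (cost 6), row2→col0 (cost 1), row3→col2 (cost 5)
total = 9 + 6 + 1 + 5 = 21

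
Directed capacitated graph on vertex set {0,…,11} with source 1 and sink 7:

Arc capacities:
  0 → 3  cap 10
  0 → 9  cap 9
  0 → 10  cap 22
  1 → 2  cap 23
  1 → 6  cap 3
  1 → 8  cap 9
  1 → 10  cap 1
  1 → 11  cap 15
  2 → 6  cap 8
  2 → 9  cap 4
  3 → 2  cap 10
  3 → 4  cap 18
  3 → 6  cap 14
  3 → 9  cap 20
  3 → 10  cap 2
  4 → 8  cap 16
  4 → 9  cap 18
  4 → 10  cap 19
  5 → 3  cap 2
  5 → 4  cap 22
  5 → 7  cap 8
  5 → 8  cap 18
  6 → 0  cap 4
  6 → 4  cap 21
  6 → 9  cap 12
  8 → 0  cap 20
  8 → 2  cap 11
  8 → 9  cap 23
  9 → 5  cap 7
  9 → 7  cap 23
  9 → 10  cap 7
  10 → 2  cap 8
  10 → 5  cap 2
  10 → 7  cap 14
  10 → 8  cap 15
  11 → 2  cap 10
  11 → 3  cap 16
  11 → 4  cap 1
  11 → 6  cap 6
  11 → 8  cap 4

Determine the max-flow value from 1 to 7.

Maximum flow value: 40

augment #1: 1→10→7 bottleneck 1, total now 1
augment #2: 1→2→9→7 bottleneck 4, total now 5
augment #3: 1→6→9→7 bottleneck 3, total now 8
augment #4: 1→8→9→7 bottleneck 9, total now 17
augment #5: 1→2→6→9→7 bottleneck 7, total now 24
augment #6: 1→11→3→10→7 bottleneck 2, total now 26
augment #7: 1→11→4→10→7 bottleneck 1, total now 27
augment #8: 1→2→6→0→10→7 bottleneck 1, total now 28
augment #9: 1→11→3→4→10→7 bottleneck 9, total now 37
augment #10: 1→11→3→9→5→7 bottleneck 3, total now 40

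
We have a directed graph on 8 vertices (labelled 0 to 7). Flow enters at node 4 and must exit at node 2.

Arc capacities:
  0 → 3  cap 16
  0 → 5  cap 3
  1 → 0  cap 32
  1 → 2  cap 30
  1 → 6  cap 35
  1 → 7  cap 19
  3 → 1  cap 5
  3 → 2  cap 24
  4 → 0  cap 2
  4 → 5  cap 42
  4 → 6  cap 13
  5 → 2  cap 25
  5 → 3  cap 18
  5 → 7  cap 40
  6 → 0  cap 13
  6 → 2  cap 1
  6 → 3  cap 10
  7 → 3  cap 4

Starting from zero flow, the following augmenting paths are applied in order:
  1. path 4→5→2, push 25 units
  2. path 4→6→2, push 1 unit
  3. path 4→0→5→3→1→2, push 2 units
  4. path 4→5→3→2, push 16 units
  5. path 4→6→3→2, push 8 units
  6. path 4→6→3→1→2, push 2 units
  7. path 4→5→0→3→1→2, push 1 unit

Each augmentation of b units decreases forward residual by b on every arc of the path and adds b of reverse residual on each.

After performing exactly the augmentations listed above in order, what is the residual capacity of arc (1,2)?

Residual capacity of (1,2): 25

after path 1 (4→5→2, push 25): res(1,2)=30
after path 2 (4→6→2, push 1): res(1,2)=30
after path 3 (4→0→5→3→1→2, push 2): res(1,2)=28
after path 4 (4→5→3→2, push 16): res(1,2)=28
after path 5 (4→6→3→2, push 8): res(1,2)=28
after path 6 (4→6→3→1→2, push 2): res(1,2)=26
after path 7 (4→5→0→3→1→2, push 1): res(1,2)=25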